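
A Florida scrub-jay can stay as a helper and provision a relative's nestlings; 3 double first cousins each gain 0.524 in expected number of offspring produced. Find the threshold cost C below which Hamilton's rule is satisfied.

0.393

r to a double first cousin = 0.25 (double first cousins share both grandparent pairs — four paths of length 4: r = 4·(1/2)^4 = 1/4).
Hamilton's rule: n·r·B > C, so the trait is favored while C < n·r·B = 3·0.25·0.524 = 0.393.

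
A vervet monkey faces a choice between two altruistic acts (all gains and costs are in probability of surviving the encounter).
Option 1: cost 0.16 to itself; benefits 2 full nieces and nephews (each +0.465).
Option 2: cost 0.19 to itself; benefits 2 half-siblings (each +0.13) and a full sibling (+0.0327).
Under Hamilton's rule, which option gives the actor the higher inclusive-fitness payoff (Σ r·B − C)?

Option 1: r to a full niece or nephew = 0.25.
Option 1: Σ r·B − C = (2·0.25·0.465) − 0.16 = 0.0725.
Option 2: r to a half-sibling = 0.25.
Option 2: r to a full sibling = 0.5.
Option 2: Σ r·B − C = (2·0.25·0.13 + 1·0.5·0.0327) − 0.19 = -0.10865.
Option 1 has the higher net inclusive-fitness payoff.

Option 1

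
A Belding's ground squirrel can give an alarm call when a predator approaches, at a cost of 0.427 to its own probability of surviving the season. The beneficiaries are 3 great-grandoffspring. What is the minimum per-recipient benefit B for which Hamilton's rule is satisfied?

r to a great-grandoffspring = 1/8 (three parent–offspring links: r = (1/2)^3 = 1/8).
Hamilton's rule with n recipients of equal r: n·r·B > C, so B > C/(n·r) = 0.427/(3·0.125) = 1.1387.

1.1387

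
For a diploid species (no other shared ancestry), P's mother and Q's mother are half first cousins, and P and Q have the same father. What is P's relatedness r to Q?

0.265625

Independent pedigree routes through distinct common ancestors add.
P and Q are related in two ways: half second cousins through their mothers (r = 1/64) and half-sibs through their shared father (r = 1/4).
r = 1/64 + 1/4 = 17/64 = 0.265625.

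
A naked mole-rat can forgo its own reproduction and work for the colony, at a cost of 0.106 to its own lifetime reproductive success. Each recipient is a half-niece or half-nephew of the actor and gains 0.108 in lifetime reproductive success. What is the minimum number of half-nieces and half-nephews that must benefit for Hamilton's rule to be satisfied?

r to a half-niece or half-nephew = 0.125 (half-aunt/uncle↔niece/nephew: one path of length 3: r = (1/2)^3 = 1/8).
Hamilton's rule: n·r·B > C  ⇒  n > C/(r·B) = 0.106/(0.125·0.108) = 7.852.
The smallest integer exceeding 7.852 is 8.

8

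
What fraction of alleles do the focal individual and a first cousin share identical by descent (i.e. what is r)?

0.125

Each parent–offspring link contributes a factor of 1/2, and independent paths through distinct common ancestors add.
First cousins share one grandparent pair — two paths of length 4: r = 2·(1/2)^4 = 1/8.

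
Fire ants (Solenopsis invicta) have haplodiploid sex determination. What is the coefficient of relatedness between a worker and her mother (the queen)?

0.5

One meiotic link between diploid queen and diploid daughter: r = 1/2.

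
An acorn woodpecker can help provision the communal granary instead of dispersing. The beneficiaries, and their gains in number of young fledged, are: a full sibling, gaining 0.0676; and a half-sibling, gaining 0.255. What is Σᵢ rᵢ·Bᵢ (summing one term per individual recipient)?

r to a full sibling = 1/2 (full sibs share both parents — two paths of length 2: r = 2·(1/2)^2 = 1/2).
r to a half-sibling = 0.25 (half-sibs share one parent — one path of length 2: r = (1/2)^2 = 1/4).
Summing one r·B term per recipient: 1·0.5·0.0676 + 1·0.25·0.255 = 0.09755.

0.09755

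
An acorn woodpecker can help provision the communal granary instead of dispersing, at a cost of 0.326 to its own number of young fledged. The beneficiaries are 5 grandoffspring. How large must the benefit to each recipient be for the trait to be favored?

r to a grandoffspring = 0.25 (two parent–offspring links: r = (1/2)^2 = 1/4).
Hamilton's rule with n recipients of equal r: n·r·B > C, so B > C/(n·r) = 0.326/(5·0.25) = 0.2608.

0.2608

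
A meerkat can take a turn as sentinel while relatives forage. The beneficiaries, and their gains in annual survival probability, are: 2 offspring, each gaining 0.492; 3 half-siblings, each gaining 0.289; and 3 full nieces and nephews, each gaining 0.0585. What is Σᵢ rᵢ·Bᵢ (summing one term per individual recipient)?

r to an offspring = 1/2 (one parent–offspring link: r = (1/2)^1 = 1/2).
r to a half-sibling = 0.25 (half-sibs share one parent — one path of length 2: r = (1/2)^2 = 1/4).
r to a full niece or nephew = 0.25 (full aunt/uncle↔niece/nephew: two paths of length 3 through the shared grandparent pair: r = 2·(1/2)^3 = 1/4).
Summing one r·B term per recipient: 2·0.5·0.492 + 3·0.25·0.289 + 3·0.25·0.0585 = 0.752625.

0.752625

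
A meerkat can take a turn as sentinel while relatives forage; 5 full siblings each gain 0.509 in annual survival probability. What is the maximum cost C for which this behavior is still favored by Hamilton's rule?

1.2725

r to a full sibling = 0.5 (full sibs share both parents — two paths of length 2: r = 2·(1/2)^2 = 1/2).
Hamilton's rule: n·r·B > C, so the trait is favored while C < n·r·B = 5·0.5·0.509 = 1.2725.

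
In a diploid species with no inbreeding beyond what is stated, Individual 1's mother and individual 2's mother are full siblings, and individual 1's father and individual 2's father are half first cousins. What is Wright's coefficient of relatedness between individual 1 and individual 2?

0.140625

Relatedness sums over independent paths through distinct common ancestors.
Individual 1 and individual 2 are related in two ways: first cousins through their mothers (r = 1/8) and half second cousins through their fathers (r = 1/64).
r = 1/8 + 1/64 = 9/64 = 0.140625.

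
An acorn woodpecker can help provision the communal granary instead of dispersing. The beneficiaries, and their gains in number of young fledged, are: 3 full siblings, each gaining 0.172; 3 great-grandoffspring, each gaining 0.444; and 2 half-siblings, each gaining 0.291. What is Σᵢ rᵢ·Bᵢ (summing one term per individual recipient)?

r to a full sibling = 1/2 (full sibs share both parents — two paths of length 2: r = 2·(1/2)^2 = 1/2).
r to a great-grandoffspring = 1/8 (three parent–offspring links: r = (1/2)^3 = 1/8).
r to a half-sibling = 0.25 (half-sibs share one parent — one path of length 2: r = (1/2)^2 = 1/4).
Summing one r·B term per recipient: 3·0.5·0.172 + 3·0.125·0.444 + 2·0.25·0.291 = 0.57.

0.57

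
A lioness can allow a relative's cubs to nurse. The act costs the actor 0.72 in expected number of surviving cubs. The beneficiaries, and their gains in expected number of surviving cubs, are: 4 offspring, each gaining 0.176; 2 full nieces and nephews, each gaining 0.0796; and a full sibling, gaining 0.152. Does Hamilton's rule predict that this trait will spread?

Hamilton's rule: the trait is favored when the sum of r·B over every recipient exceeds the actor's cost C.
r to an offspring = 1/2 (one parent–offspring link: r = (1/2)^1 = 1/2).
r to a full niece or nephew = 0.25 (full aunt/uncle↔niece/nephew: two paths of length 3 through the shared grandparent pair: r = 2·(1/2)^3 = 1/4).
r to a full sibling = 1/2 (full sibs share both parents — two paths of length 2: r = 2·(1/2)^2 = 1/2).
Summing one r·B term per recipient: 4·0.5·0.176 + 2·0.25·0.0796 + 1·0.5·0.152 = 0.4678.
0.4678 < 0.72: the indirect benefit is less than the cost.

No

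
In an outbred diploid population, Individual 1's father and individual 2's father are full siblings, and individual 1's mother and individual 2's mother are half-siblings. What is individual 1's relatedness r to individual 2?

0.1875

With two independent routes of shared ancestry, r is the sum of the two contributions.
Individual 1 and individual 2 are related in two ways: first cousins through their fathers (r = 1/8) and half first cousins through their mothers (r = 1/16).
r = 1/8 + 1/16 = 0.1875.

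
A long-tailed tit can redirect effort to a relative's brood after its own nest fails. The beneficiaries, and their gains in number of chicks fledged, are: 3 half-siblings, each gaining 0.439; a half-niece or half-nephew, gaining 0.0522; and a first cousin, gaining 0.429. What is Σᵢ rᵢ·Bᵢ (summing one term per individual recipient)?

r to a half-sibling = 1/4 (half-sibs share one parent — one path of length 2: r = (1/2)^2 = 1/4).
r to a half-niece or half-nephew = 1/8 (half-aunt/uncle↔niece/nephew: one path of length 3: r = (1/2)^3 = 1/8).
r to a first cousin = 0.125 (first cousins share one grandparent pair — two paths of length 4: r = 2·(1/2)^4 = 1/8).
Summing one r·B term per recipient: 3·0.25·0.439 + 1·0.125·0.0522 + 1·0.125·0.429 = 0.3894.

0.3894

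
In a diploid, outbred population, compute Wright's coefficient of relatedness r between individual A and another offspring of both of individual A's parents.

Each parent–offspring link contributes a factor of 1/2, and independent paths through distinct common ancestors add.
Full sibs share both parents — two paths of length 2: r = 2·(1/2)^2 = 1/2.

0.5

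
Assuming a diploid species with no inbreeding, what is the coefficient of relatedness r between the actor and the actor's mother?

Each parent–offspring link contributes a factor of 1/2, and independent paths through distinct common ancestors add.
One parent–offspring link: r = (1/2)^1 = 1/2.

0.5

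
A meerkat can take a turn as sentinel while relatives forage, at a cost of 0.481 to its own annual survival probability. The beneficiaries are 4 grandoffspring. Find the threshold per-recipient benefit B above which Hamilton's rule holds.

r to a grandoffspring = 0.25 (two parent–offspring links: r = (1/2)^2 = 1/4).
Hamilton's rule with n recipients of equal r: n·r·B > C, so B > C/(n·r) = 0.481/(4·0.25) = 0.481.

0.481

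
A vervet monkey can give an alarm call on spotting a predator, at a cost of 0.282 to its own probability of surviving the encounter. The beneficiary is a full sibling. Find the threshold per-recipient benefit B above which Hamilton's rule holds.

0.564

r to a full sibling = 1/2 (full sibs share both parents — two paths of length 2: r = 2·(1/2)^2 = 1/2).
Hamilton's rule with n recipients of equal r: n·r·B > C, so B > C/(n·r) = 0.282/(1·0.5) = 0.564.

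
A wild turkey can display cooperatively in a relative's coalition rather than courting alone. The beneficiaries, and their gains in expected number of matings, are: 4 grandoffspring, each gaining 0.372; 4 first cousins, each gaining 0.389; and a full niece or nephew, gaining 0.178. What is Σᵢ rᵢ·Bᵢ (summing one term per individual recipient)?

0.611

r to a grandoffspring = 1/4 (two parent–offspring links: r = (1/2)^2 = 1/4).
r to a first cousin = 1/8 (first cousins share one grandparent pair — two paths of length 4: r = 2·(1/2)^4 = 1/8).
r to a full niece or nephew = 1/4 (full aunt/uncle↔niece/nephew: two paths of length 3 through the shared grandparent pair: r = 2·(1/2)^3 = 1/4).
Summing one r·B term per recipient: 4·0.25·0.372 + 4·0.125·0.389 + 1·0.25·0.178 = 0.611.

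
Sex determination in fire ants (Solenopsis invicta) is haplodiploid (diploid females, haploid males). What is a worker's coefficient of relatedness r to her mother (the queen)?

0.5

One meiotic link between diploid queen and diploid daughter: r = 1/2.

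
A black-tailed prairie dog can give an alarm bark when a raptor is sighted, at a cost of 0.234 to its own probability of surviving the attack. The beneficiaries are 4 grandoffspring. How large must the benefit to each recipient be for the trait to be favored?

r to a grandoffspring = 1/4 (two parent–offspring links: r = (1/2)^2 = 1/4).
Hamilton's rule with n recipients of equal r: n·r·B > C, so B > C/(n·r) = 0.234/(4·0.25) = 0.234.

0.234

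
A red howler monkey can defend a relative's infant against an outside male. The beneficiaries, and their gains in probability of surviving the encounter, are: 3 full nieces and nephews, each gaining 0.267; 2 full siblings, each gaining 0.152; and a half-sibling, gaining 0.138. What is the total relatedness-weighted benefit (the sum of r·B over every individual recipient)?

r to a full niece or nephew = 0.25 (full aunt/uncle↔niece/nephew: two paths of length 3 through the shared grandparent pair: r = 2·(1/2)^3 = 1/4).
r to a full sibling = 1/2 (full sibs share both parents — two paths of length 2: r = 2·(1/2)^2 = 1/2).
r to a half-sibling = 0.25 (half-sibs share one parent — one path of length 2: r = (1/2)^2 = 1/4).
Summing one r·B term per recipient: 3·0.25·0.267 + 2·0.5·0.152 + 1·0.25·0.138 = 0.38675.

0.38675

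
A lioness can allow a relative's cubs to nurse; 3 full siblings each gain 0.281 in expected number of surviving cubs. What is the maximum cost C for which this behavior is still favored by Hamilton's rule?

0.4215

r to a full sibling = 1/2 (full sibs share both parents — two paths of length 2: r = 2·(1/2)^2 = 1/2).
Hamilton's rule: n·r·B > C, so the trait is favored while C < n·r·B = 3·0.5·0.281 = 0.4215.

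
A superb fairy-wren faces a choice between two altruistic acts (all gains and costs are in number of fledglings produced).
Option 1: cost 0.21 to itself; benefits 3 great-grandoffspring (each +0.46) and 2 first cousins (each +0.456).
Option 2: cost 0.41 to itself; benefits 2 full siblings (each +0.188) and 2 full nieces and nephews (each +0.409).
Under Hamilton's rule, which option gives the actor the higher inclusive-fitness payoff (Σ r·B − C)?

Option 1

Option 1: r to a great-grandoffspring = 0.125.
Option 1: r to a first cousin = 0.125.
Option 1: Σ r·B − C = (3·0.125·0.46 + 2·0.125·0.456) − 0.21 = 0.0765.
Option 2: r to a full sibling = 0.5.
Option 2: r to a full niece or nephew = 0.25.
Option 2: Σ r·B − C = (2·0.5·0.188 + 2·0.25·0.409) − 0.41 = -0.0175.
Option 1 has the higher net inclusive-fitness payoff.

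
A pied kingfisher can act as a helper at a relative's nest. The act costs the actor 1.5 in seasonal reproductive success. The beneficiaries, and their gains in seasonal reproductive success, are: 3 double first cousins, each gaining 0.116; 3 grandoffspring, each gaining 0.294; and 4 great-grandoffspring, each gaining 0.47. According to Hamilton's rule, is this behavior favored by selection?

Hamilton's rule: the trait is favored when the sum of r·B over every recipient exceeds the actor's cost C.
r to a double first cousin = 1/4 (double first cousins share both grandparent pairs — four paths of length 4: r = 4·(1/2)^4 = 1/4).
r to a grandoffspring = 0.25 (two parent–offspring links: r = (1/2)^2 = 1/4).
r to a great-grandoffspring = 1/8 (three parent–offspring links: r = (1/2)^3 = 1/8).
Summing one r·B term per recipient: 3·0.25·0.116 + 3·0.25·0.294 + 4·0.125·0.47 = 0.5425.
0.5425 < 1.5: the indirect benefit is less than the cost.

No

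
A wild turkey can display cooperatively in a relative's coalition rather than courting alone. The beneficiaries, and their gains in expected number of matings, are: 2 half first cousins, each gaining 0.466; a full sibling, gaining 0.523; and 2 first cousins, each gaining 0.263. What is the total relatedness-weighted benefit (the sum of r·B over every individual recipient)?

0.3855

r to a half first cousin = 1/16 (half first cousins share one grandparent — one path of length 4: r = (1/2)^4 = 1/16).
r to a full sibling = 0.5 (full sibs share both parents — two paths of length 2: r = 2·(1/2)^2 = 1/2).
r to a first cousin = 0.125 (first cousins share one grandparent pair — two paths of length 4: r = 2·(1/2)^4 = 1/8).
Summing one r·B term per recipient: 2·0.0625·0.466 + 1·0.5·0.523 + 2·0.125·0.263 = 0.3855.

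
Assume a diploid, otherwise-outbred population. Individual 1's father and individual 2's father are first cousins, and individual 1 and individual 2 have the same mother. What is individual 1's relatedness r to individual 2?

0.28125

With two independent routes of shared ancestry, r is the sum of the two contributions.
Individual 1 and individual 2 are related in two ways: second cousins through their fathers (r = 1/32) and half-sibs through their shared mother (r = 1/4).
r = 1/32 + 1/4 = 9/32 = 0.28125.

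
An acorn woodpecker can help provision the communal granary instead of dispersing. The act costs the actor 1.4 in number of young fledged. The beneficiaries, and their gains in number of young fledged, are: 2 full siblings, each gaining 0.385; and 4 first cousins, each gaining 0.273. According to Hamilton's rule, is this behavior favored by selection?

No

Hamilton's rule: the trait is favored when the sum of r·B over every recipient exceeds the actor's cost C.
r to a full sibling = 1/2 (full sibs share both parents — two paths of length 2: r = 2·(1/2)^2 = 1/2).
r to a first cousin = 1/8 (first cousins share one grandparent pair — two paths of length 4: r = 2·(1/2)^4 = 1/8).
Summing one r·B term per recipient: 2·0.5·0.385 + 4·0.125·0.273 = 0.5215.
0.5215 < 1.4: the indirect benefit is less than the cost.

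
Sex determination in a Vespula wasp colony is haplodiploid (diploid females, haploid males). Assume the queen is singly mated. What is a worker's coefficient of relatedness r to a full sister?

Haplodiploid full sisters inherit their father's entire haploid genome identically (contributing 1/2) and on average half of their mother's contribution (1/2 · 1/2 = 1/4); r = 1/2 + 1/4 = 3/4.

0.75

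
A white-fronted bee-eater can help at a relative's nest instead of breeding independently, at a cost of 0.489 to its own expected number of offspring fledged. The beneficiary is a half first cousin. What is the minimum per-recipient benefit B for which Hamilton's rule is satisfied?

7.824

r to a half first cousin = 0.0625 (half first cousins share one grandparent — one path of length 4: r = (1/2)^4 = 1/16).
Hamilton's rule with n recipients of equal r: n·r·B > C, so B > C/(n·r) = 0.489/(1·0.0625) = 7.824.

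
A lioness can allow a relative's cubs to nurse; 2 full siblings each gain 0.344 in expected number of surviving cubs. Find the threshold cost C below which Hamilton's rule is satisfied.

r to a full sibling = 1/2 (full sibs share both parents — two paths of length 2: r = 2·(1/2)^2 = 1/2).
Hamilton's rule: n·r·B > C, so the trait is favored while C < n·r·B = 2·0.5·0.344 = 0.344.

0.344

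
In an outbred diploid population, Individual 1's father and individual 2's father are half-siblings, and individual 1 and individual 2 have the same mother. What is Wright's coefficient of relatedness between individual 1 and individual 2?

0.3125

Wright's path rule: contributions from independent ancestry routes add.
Individual 1 and individual 2 are related in two ways: half first cousins through their fathers (r = 1/16) and half-sibs through their shared mother (r = 1/4).
r = 1/16 + 1/4 = 5/16 = 0.3125.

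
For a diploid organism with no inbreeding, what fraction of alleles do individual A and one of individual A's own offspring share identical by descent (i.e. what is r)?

0.5

Each parent–offspring link contributes a factor of 1/2, and independent paths through distinct common ancestors add.
One parent–offspring link: r = (1/2)^1 = 1/2.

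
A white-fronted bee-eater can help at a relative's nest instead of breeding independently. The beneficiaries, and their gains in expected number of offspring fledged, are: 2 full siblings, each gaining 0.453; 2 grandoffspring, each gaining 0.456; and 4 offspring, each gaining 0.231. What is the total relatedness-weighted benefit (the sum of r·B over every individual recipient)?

r to a full sibling = 0.5 (full sibs share both parents — two paths of length 2: r = 2·(1/2)^2 = 1/2).
r to a grandoffspring = 1/4 (two parent–offspring links: r = (1/2)^2 = 1/4).
r to an offspring = 0.5 (one parent–offspring link: r = (1/2)^1 = 1/2).
Summing one r·B term per recipient: 2·0.5·0.453 + 2·0.25·0.456 + 4·0.5·0.231 = 1.143.

1.143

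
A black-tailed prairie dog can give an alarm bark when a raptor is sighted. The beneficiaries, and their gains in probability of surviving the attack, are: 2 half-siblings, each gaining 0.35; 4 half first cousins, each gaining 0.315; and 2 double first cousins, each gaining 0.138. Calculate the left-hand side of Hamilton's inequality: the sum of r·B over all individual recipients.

r to a half-sibling = 1/4 (half-sibs share one parent — one path of length 2: r = (1/2)^2 = 1/4).
r to a half first cousin = 0.0625 (half first cousins share one grandparent — one path of length 4: r = (1/2)^4 = 1/16).
r to a double first cousin = 0.25 (double first cousins share both grandparent pairs — four paths of length 4: r = 4·(1/2)^4 = 1/4).
Summing one r·B term per recipient: 2·0.25·0.35 + 4·0.0625·0.315 + 2·0.25·0.138 = 0.32275.

0.32275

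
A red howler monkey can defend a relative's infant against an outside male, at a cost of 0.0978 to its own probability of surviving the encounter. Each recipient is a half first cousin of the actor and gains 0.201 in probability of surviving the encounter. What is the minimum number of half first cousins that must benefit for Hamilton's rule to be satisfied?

8

r to a half first cousin = 0.0625 (half first cousins share one grandparent — one path of length 4: r = (1/2)^4 = 1/16).
Hamilton's rule: n·r·B > C  ⇒  n > C/(r·B) = 0.0978/(0.0625·0.201) = 7.785.
The smallest integer exceeding 7.785 is 8.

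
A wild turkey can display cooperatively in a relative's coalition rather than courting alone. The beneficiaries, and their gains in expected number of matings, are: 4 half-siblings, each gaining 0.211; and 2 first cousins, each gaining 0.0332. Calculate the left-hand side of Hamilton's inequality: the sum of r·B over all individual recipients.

0.2193

r to a half-sibling = 1/4 (half-sibs share one parent — one path of length 2: r = (1/2)^2 = 1/4).
r to a first cousin = 0.125 (first cousins share one grandparent pair — two paths of length 4: r = 2·(1/2)^4 = 1/8).
Summing one r·B term per recipient: 4·0.25·0.211 + 2·0.125·0.0332 = 0.2193.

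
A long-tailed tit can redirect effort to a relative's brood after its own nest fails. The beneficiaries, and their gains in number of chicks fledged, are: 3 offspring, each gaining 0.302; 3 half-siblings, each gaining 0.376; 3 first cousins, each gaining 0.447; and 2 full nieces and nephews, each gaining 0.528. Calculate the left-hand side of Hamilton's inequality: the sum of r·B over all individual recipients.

1.166625

r to an offspring = 1/2 (one parent–offspring link: r = (1/2)^1 = 1/2).
r to a half-sibling = 1/4 (half-sibs share one parent — one path of length 2: r = (1/2)^2 = 1/4).
r to a first cousin = 0.125 (first cousins share one grandparent pair — two paths of length 4: r = 2·(1/2)^4 = 1/8).
r to a full niece or nephew = 0.25 (full aunt/uncle↔niece/nephew: two paths of length 3 through the shared grandparent pair: r = 2·(1/2)^3 = 1/4).
Summing one r·B term per recipient: 3·0.5·0.302 + 3·0.25·0.376 + 3·0.125·0.447 + 2·0.25·0.528 = 1.166625.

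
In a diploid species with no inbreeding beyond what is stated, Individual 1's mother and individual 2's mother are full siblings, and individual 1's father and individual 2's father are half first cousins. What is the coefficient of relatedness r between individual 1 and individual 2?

0.140625

Wright's path rule: contributions from independent ancestry routes add.
Individual 1 and individual 2 are related in two ways: first cousins through their mothers (r = 1/8) and half second cousins through their fathers (r = 1/64).
r = 1/8 + 1/64 = 9/64 = 0.140625.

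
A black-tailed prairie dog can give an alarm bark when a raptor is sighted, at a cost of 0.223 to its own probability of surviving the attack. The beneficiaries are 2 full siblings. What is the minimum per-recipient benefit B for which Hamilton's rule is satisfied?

0.223

r to a full sibling = 1/2 (full sibs share both parents — two paths of length 2: r = 2·(1/2)^2 = 1/2).
Hamilton's rule with n recipients of equal r: n·r·B > C, so B > C/(n·r) = 0.223/(2·0.5) = 0.223.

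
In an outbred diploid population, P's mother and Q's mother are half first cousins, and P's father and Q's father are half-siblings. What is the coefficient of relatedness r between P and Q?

0.078125

Relatedness sums over independent paths through distinct common ancestors.
P and Q are related in two ways: half second cousins through their mothers (r = 1/64) and half first cousins through their fathers (r = 1/16).
r = 1/64 + 1/16 = 5/64 = 0.078125.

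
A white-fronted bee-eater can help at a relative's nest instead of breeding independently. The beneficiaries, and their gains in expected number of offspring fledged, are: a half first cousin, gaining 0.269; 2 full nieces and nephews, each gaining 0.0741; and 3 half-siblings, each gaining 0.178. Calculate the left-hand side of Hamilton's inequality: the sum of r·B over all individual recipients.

0.1873625

r to a half first cousin = 0.0625 (half first cousins share one grandparent — one path of length 4: r = (1/2)^4 = 1/16).
r to a full niece or nephew = 0.25 (full aunt/uncle↔niece/nephew: two paths of length 3 through the shared grandparent pair: r = 2·(1/2)^3 = 1/4).
r to a half-sibling = 0.25 (half-sibs share one parent — one path of length 2: r = (1/2)^2 = 1/4).
Summing one r·B term per recipient: 1·0.0625·0.269 + 2·0.25·0.0741 + 3·0.25·0.178 = 0.1873625.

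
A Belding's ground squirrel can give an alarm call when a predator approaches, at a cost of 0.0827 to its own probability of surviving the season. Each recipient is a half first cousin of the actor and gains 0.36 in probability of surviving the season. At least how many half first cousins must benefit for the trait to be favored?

r to a half first cousin = 0.0625 (half first cousins share one grandparent — one path of length 4: r = (1/2)^4 = 1/16).
Hamilton's rule: n·r·B > C  ⇒  n > C/(r·B) = 0.0827/(0.0625·0.36) = 3.676.
The smallest integer exceeding 3.676 is 4.

4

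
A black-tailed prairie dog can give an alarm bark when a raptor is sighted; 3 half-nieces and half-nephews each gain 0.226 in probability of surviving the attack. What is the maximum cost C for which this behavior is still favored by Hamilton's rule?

0.08475

r to a half-niece or half-nephew = 1/8 (half-aunt/uncle↔niece/nephew: one path of length 3: r = (1/2)^3 = 1/8).
Hamilton's rule: n·r·B > C, so the trait is favored while C < n·r·B = 3·0.125·0.226 = 0.08475.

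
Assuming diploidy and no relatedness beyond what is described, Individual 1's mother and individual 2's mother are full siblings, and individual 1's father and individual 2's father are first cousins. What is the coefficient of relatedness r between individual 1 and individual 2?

Wright's path rule: contributions from independent ancestry routes add.
Individual 1 and individual 2 are related in two ways: first cousins through their mothers (r = 1/8) and second cousins through their fathers (r = 1/32).
r = 1/8 + 1/32 = 0.15625.

0.15625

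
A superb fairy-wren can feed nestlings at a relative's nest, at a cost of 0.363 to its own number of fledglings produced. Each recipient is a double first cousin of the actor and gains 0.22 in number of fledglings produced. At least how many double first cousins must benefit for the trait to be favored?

r to a double first cousin = 1/4 (double first cousins share both grandparent pairs — four paths of length 4: r = 4·(1/2)^4 = 1/4).
Hamilton's rule: n·r·B > C  ⇒  n > C/(r·B) = 0.363/(0.25·0.22) = 6.6.
The smallest integer exceeding 6.6 is 7.

7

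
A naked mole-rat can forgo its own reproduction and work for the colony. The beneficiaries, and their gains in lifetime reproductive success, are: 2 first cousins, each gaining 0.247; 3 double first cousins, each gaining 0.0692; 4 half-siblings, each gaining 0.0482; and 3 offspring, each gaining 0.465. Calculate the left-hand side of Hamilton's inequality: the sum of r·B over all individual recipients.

0.85935

r to a first cousin = 1/8 (first cousins share one grandparent pair — two paths of length 4: r = 2·(1/2)^4 = 1/8).
r to a double first cousin = 0.25 (double first cousins share both grandparent pairs — four paths of length 4: r = 4·(1/2)^4 = 1/4).
r to a half-sibling = 1/4 (half-sibs share one parent — one path of length 2: r = (1/2)^2 = 1/4).
r to an offspring = 1/2 (one parent–offspring link: r = (1/2)^1 = 1/2).
Summing one r·B term per recipient: 2·0.125·0.247 + 3·0.25·0.0692 + 4·0.25·0.0482 + 3·0.5·0.465 = 0.85935.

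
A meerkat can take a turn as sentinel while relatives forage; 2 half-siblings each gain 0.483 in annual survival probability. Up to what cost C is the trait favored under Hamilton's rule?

0.2415

r to a half-sibling = 1/4 (half-sibs share one parent — one path of length 2: r = (1/2)^2 = 1/4).
Hamilton's rule: n·r·B > C, so the trait is favored while C < n·r·B = 2·0.25·0.483 = 0.2415.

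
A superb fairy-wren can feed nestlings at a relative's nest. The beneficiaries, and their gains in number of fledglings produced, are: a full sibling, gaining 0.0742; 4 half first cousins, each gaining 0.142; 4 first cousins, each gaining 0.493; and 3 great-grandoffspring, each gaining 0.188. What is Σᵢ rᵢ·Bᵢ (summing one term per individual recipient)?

0.3896

r to a full sibling = 0.5 (full sibs share both parents — two paths of length 2: r = 2·(1/2)^2 = 1/2).
r to a half first cousin = 0.0625 (half first cousins share one grandparent — one path of length 4: r = (1/2)^4 = 1/16).
r to a first cousin = 1/8 (first cousins share one grandparent pair — two paths of length 4: r = 2·(1/2)^4 = 1/8).
r to a great-grandoffspring = 0.125 (three parent–offspring links: r = (1/2)^3 = 1/8).
Summing one r·B term per recipient: 1·0.5·0.0742 + 4·0.0625·0.142 + 4·0.125·0.493 + 3·0.125·0.188 = 0.3896.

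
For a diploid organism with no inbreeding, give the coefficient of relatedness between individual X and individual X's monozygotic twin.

1

Each parent–offspring link contributes a factor of 1/2, and independent paths through distinct common ancestors add.
Monozygotic twins share every allele identical by descent: r = 1.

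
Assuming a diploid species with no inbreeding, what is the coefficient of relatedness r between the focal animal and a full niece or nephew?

Full aunt/uncle↔niece/nephew: two paths of length 3 through the shared grandparent pair: r = 2·(1/2)^3 = 1/4.

0.25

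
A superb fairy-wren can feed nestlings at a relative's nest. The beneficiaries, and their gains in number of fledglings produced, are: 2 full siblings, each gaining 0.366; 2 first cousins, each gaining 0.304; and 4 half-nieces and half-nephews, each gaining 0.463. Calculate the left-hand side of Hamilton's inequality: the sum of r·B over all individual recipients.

0.6735

r to a full sibling = 0.5 (full sibs share both parents — two paths of length 2: r = 2·(1/2)^2 = 1/2).
r to a first cousin = 1/8 (first cousins share one grandparent pair — two paths of length 4: r = 2·(1/2)^4 = 1/8).
r to a half-niece or half-nephew = 1/8 (half-aunt/uncle↔niece/nephew: one path of length 3: r = (1/2)^3 = 1/8).
Summing one r·B term per recipient: 2·0.5·0.366 + 2·0.125·0.304 + 4·0.125·0.463 = 0.6735.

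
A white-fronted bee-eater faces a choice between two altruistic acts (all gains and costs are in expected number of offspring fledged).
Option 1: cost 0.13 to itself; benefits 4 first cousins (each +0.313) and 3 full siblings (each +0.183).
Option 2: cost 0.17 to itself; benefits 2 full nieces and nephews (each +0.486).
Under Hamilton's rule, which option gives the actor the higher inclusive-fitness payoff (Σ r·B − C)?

Option 1: r to a first cousin = 0.125.
Option 1: r to a full sibling = 0.5.
Option 1: Σ r·B − C = (4·0.125·0.313 + 3·0.5·0.183) − 0.13 = 0.301.
Option 2: r to a full niece or nephew = 0.25.
Option 2: Σ r·B − C = (2·0.25·0.486) − 0.17 = 0.073.
Option 1 has the higher net inclusive-fitness payoff.

Option 1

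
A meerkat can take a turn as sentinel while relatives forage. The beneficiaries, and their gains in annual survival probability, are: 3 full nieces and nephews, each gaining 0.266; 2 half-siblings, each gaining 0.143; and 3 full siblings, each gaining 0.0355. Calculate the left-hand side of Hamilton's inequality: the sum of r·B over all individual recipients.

0.32425

r to a full niece or nephew = 0.25 (full aunt/uncle↔niece/nephew: two paths of length 3 through the shared grandparent pair: r = 2·(1/2)^3 = 1/4).
r to a half-sibling = 1/4 (half-sibs share one parent — one path of length 2: r = (1/2)^2 = 1/4).
r to a full sibling = 1/2 (full sibs share both parents — two paths of length 2: r = 2·(1/2)^2 = 1/2).
Summing one r·B term per recipient: 3·0.25·0.266 + 2·0.25·0.143 + 3·0.5·0.0355 = 0.32425.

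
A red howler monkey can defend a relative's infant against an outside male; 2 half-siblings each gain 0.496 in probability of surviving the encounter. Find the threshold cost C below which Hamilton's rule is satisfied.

0.248

r to a half-sibling = 1/4 (half-sibs share one parent — one path of length 2: r = (1/2)^2 = 1/4).
Hamilton's rule: n·r·B > C, so the trait is favored while C < n·r·B = 2·0.25·0.496 = 0.248.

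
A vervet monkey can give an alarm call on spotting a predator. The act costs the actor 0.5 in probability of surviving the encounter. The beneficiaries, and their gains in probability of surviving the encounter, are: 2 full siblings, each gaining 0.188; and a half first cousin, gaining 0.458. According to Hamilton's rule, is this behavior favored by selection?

No

Hamilton's rule: the trait is favored when the sum of r·B over every recipient exceeds the actor's cost C.
r to a full sibling = 0.5 (full sibs share both parents — two paths of length 2: r = 2·(1/2)^2 = 1/2).
r to a half first cousin = 0.0625 (half first cousins share one grandparent — one path of length 4: r = (1/2)^4 = 1/16).
Summing one r·B term per recipient: 2·0.5·0.188 + 1·0.0625·0.458 = 0.216625.
0.216625 < 0.5: the indirect benefit is less than the cost.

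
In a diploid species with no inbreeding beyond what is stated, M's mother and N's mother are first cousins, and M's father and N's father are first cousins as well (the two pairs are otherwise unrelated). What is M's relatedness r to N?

0.0625

With two independent routes of shared ancestry, r is the sum of the two contributions.
M and N are related in two ways: second cousins through their mothers (r = 1/32) and second cousins through their fathers (r = 1/32).
r = 1/32 + 1/32 = 1/16 = 0.0625.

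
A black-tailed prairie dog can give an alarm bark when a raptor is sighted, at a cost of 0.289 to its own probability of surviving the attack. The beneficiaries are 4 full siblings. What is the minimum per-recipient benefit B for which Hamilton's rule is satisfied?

r to a full sibling = 1/2 (full sibs share both parents — two paths of length 2: r = 2·(1/2)^2 = 1/2).
Hamilton's rule with n recipients of equal r: n·r·B > C, so B > C/(n·r) = 0.289/(4·0.5) = 0.1445.

0.1445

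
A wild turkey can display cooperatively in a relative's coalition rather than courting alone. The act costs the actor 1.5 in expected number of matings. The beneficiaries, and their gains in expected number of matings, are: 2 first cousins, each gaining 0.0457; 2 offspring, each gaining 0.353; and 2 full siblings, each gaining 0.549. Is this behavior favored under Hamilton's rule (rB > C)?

Hamilton's rule: the trait is favored when the sum of r·B over every recipient exceeds the actor's cost C.
r to a first cousin = 0.125 (first cousins share one grandparent pair — two paths of length 4: r = 2·(1/2)^4 = 1/8).
r to an offspring = 0.5 (one parent–offspring link: r = (1/2)^1 = 1/2).
r to a full sibling = 1/2 (full sibs share both parents — two paths of length 2: r = 2·(1/2)^2 = 1/2).
Summing one r·B term per recipient: 2·0.125·0.0457 + 2·0.5·0.353 + 2·0.5·0.549 = 0.913425.
0.913425 < 1.5: the indirect benefit is less than the cost.

No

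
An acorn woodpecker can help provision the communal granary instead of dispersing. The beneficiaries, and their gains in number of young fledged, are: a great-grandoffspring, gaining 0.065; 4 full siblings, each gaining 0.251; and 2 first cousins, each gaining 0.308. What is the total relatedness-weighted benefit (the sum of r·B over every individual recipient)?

r to a great-grandoffspring = 0.125 (three parent–offspring links: r = (1/2)^3 = 1/8).
r to a full sibling = 1/2 (full sibs share both parents — two paths of length 2: r = 2·(1/2)^2 = 1/2).
r to a first cousin = 0.125 (first cousins share one grandparent pair — two paths of length 4: r = 2·(1/2)^4 = 1/8).
Summing one r·B term per recipient: 1·0.125·0.065 + 4·0.5·0.251 + 2·0.125·0.308 = 0.587125.

0.587125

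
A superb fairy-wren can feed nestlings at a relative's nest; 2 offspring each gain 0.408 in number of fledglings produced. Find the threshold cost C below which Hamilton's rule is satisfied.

r to an offspring = 1/2 (one parent–offspring link: r = (1/2)^1 = 1/2).
Hamilton's rule: n·r·B > C, so the trait is favored while C < n·r·B = 2·0.5·0.408 = 0.408.

0.408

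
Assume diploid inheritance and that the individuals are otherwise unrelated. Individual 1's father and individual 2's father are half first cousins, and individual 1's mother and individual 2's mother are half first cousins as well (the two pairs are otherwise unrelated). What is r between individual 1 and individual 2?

0.03125

With two independent routes of shared ancestry, r is the sum of the two contributions.
Individual 1 and individual 2 are related in two ways: half second cousins through their fathers (r = 1/64) and half second cousins through their mothers (r = 1/64).
r = 1/64 + 1/64 = 1/32 = 0.03125.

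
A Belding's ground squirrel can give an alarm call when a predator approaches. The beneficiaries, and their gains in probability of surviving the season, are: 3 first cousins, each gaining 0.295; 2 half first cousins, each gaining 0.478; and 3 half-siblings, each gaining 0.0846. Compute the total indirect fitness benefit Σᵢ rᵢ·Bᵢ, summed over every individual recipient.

0.233825

r to a first cousin = 0.125 (first cousins share one grandparent pair — two paths of length 4: r = 2·(1/2)^4 = 1/8).
r to a half first cousin = 1/16 (half first cousins share one grandparent — one path of length 4: r = (1/2)^4 = 1/16).
r to a half-sibling = 0.25 (half-sibs share one parent — one path of length 2: r = (1/2)^2 = 1/4).
Summing one r·B term per recipient: 3·0.125·0.295 + 2·0.0625·0.478 + 3·0.25·0.0846 = 0.233825.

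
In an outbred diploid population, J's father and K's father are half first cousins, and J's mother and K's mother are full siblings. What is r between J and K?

0.140625

Independent pedigree routes through distinct common ancestors add.
J and K are related in two ways: half second cousins through their fathers (r = 1/64) and first cousins through their mothers (r = 1/8).
r = 1/64 + 1/8 = 9/64 = 0.140625.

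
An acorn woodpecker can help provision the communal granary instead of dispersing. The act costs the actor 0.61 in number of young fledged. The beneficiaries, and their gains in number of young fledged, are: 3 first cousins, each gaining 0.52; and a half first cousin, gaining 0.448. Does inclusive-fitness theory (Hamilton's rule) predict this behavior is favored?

Hamilton's rule: the trait is favored when the sum of r·B over every recipient exceeds the actor's cost C.
r to a first cousin = 0.125 (first cousins share one grandparent pair — two paths of length 4: r = 2·(1/2)^4 = 1/8).
r to a half first cousin = 1/16 (half first cousins share one grandparent — one path of length 4: r = (1/2)^4 = 1/16).
Summing one r·B term per recipient: 3·0.125·0.52 + 1·0.0625·0.448 = 0.223.
0.223 < 0.61: the indirect benefit is less than the cost.

No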